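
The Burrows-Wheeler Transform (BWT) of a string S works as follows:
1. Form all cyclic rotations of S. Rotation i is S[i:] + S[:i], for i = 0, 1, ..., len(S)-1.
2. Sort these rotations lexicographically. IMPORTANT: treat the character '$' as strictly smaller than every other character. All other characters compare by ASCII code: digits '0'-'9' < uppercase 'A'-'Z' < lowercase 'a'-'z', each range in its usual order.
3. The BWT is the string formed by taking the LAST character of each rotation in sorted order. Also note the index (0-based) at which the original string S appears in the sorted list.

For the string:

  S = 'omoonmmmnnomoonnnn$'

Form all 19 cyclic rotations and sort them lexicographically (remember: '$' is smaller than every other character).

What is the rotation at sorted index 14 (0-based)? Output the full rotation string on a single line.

All 19 rotations (rotation i = S[i:]+S[:i]):
  rot[0] = omoonmmmnnomoonnnn$
  rot[1] = moonmmmnnomoonnnn$o
  rot[2] = oonmmmnnomoonnnn$om
  rot[3] = onmmmnnomoonnnn$omo
  rot[4] = nmmmnnomoonnnn$omoo
  rot[5] = mmmnnomoonnnn$omoon
  rot[6] = mmnnomoonnnn$omoonm
  rot[7] = mnnomoonnnn$omoonmm
  rot[8] = nnomoonnnn$omoonmmm
  rot[9] = nomoonnnn$omoonmmmn
  rot[10] = omoonnnn$omoonmmmnn
  rot[11] = moonnnn$omoonmmmnno
  rot[12] = oonnnn$omoonmmmnnom
  rot[13] = onnnn$omoonmmmnnomo
  rot[14] = nnnn$omoonmmmnnomoo
  rot[15] = nnn$omoonmmmnnomoon
  rot[16] = nn$omoonmmmnnomoonn
  rot[17] = n$omoonmmmnnomoonnn
  rot[18] = $omoonmmmnnomoonnnn
Sorted (with $ < everything):
  sorted[0] = $omoonmmmnnomoonnnn
  sorted[1] = mmmnnomoonnnn$omoon
  sorted[2] = mmnnomoonnnn$omoonm
  sorted[3] = mnnomoonnnn$omoonmm
  sorted[4] = moonmmmnnomoonnnn$o
  sorted[5] = moonnnn$omoonmmmnno
  sorted[6] = n$omoonmmmnnomoonnn
  sorted[7] = nmmmnnomoonnnn$omoo
  sorted[8] = nn$omoonmmmnnomoonn
  sorted[9] = nnn$omoonmmmnnomoon
  sorted[10] = nnnn$omoonmmmnnomoo
  sorted[11] = nnomoonnnn$omoonmmm
  sorted[12] = nomoonnnn$omoonmmmn
  sorted[13] = omoonmmmnnomoonnnn$
  sorted[14] = omoonnnn$omoonmmmnn
  sorted[15] = onmmmnnomoonnnn$omo
  sorted[16] = onnnn$omoonmmmnnomo
  sorted[17] = oonmmmnnomoonnnn$om
  sorted[18] = oonnnn$omoonmmmnnom
sorted[14] = omoonnnn$omoonmmmnn

Answer: omoonnnn$omoonmmmnn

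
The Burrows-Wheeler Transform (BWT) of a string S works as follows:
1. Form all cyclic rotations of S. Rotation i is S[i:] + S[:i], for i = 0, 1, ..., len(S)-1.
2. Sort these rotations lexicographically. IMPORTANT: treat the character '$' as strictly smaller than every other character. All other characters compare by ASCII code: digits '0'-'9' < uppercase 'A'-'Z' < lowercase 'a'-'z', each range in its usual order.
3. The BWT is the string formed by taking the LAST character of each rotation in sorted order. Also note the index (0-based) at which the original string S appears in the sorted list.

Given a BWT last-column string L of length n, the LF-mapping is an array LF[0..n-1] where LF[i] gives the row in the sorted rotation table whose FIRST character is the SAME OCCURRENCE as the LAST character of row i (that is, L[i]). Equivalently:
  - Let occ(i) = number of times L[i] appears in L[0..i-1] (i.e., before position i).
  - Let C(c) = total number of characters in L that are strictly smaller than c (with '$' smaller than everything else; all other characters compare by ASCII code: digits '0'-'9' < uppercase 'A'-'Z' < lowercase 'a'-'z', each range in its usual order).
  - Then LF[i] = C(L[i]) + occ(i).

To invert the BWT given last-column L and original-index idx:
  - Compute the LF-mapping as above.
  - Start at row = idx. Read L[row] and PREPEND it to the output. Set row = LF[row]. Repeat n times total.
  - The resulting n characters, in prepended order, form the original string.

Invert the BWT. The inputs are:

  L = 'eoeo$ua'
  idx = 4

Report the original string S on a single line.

Answer: oauoee$

Derivation:
LF mapping: 2 4 3 5 0 6 1
Walk LF starting at row 4, prepending L[row]:
  step 1: row=4, L[4]='$', prepend. Next row=LF[4]=0
  step 2: row=0, L[0]='e', prepend. Next row=LF[0]=2
  step 3: row=2, L[2]='e', prepend. Next row=LF[2]=3
  step 4: row=3, L[3]='o', prepend. Next row=LF[3]=5
  step 5: row=5, L[5]='u', prepend. Next row=LF[5]=6
  step 6: row=6, L[6]='a', prepend. Next row=LF[6]=1
  step 7: row=1, L[1]='o', prepend. Next row=LF[1]=4
Reversed output: oauoee$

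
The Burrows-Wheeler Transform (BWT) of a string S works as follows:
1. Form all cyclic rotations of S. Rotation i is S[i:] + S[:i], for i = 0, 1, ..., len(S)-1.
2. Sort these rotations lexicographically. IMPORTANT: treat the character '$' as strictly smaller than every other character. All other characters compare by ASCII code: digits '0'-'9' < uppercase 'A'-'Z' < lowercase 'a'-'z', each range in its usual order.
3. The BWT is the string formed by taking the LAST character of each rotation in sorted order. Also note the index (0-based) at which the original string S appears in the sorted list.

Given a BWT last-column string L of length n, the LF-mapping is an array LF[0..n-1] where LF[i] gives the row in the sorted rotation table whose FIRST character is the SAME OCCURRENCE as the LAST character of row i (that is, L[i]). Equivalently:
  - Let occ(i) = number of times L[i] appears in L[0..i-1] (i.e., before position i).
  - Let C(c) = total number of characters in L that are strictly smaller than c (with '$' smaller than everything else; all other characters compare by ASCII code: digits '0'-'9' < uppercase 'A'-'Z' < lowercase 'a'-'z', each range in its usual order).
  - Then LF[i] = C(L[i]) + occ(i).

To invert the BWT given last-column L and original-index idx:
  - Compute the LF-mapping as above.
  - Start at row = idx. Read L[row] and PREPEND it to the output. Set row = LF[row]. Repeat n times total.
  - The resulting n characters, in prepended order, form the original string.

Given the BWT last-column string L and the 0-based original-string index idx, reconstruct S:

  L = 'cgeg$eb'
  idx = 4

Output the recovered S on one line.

LF mapping: 2 5 3 6 0 4 1
Walk LF starting at row 4, prepending L[row]:
  step 1: row=4, L[4]='$', prepend. Next row=LF[4]=0
  step 2: row=0, L[0]='c', prepend. Next row=LF[0]=2
  step 3: row=2, L[2]='e', prepend. Next row=LF[2]=3
  step 4: row=3, L[3]='g', prepend. Next row=LF[3]=6
  step 5: row=6, L[6]='b', prepend. Next row=LF[6]=1
  step 6: row=1, L[1]='g', prepend. Next row=LF[1]=5
  step 7: row=5, L[5]='e', prepend. Next row=LF[5]=4
Reversed output: egbgec$

Answer: egbgec$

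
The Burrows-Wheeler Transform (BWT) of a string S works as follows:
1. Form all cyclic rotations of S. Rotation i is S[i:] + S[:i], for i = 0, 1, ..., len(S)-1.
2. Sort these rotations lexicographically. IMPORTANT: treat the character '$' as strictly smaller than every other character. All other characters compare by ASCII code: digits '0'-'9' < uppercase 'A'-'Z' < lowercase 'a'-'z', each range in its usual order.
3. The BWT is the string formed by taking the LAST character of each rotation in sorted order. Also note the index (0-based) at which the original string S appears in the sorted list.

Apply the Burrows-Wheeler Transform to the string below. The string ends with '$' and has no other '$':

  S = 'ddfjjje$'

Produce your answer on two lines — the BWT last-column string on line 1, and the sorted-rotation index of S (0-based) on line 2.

All 8 rotations (rotation i = S[i:]+S[:i]):
  rot[0] = ddfjjje$
  rot[1] = dfjjje$d
  rot[2] = fjjje$dd
  rot[3] = jjje$ddf
  rot[4] = jje$ddfj
  rot[5] = je$ddfjj
  rot[6] = e$ddfjjj
  rot[7] = $ddfjjje
Sorted (with $ < everything):
  sorted[0] = $ddfjjje  (last char: 'e')
  sorted[1] = ddfjjje$  (last char: '$')
  sorted[2] = dfjjje$d  (last char: 'd')
  sorted[3] = e$ddfjjj  (last char: 'j')
  sorted[4] = fjjje$dd  (last char: 'd')
  sorted[5] = je$ddfjj  (last char: 'j')
  sorted[6] = jje$ddfj  (last char: 'j')
  sorted[7] = jjje$ddf  (last char: 'f')
Last column: e$djdjjf
Original string S is at sorted index 1

Answer: e$djdjjf
1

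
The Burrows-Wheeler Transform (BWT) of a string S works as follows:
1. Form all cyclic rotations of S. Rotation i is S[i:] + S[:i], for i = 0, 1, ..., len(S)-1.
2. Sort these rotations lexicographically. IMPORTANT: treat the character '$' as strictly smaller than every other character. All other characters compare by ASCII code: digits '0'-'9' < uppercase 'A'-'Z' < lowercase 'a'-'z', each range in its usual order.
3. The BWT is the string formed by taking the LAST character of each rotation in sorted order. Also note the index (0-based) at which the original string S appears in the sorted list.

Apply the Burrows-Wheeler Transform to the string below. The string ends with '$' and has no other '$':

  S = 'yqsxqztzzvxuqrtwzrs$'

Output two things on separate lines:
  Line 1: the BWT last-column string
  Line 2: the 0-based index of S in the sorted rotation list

Answer: suyxzqrqrzxztsv$wqzt
15

Derivation:
All 20 rotations (rotation i = S[i:]+S[:i]):
  rot[0] = yqsxqztzzvxuqrtwzrs$
  rot[1] = qsxqztzzvxuqrtwzrs$y
  rot[2] = sxqztzzvxuqrtwzrs$yq
  rot[3] = xqztzzvxuqrtwzrs$yqs
  rot[4] = qztzzvxuqrtwzrs$yqsx
  rot[5] = ztzzvxuqrtwzrs$yqsxq
  rot[6] = tzzvxuqrtwzrs$yqsxqz
  rot[7] = zzvxuqrtwzrs$yqsxqzt
  rot[8] = zvxuqrtwzrs$yqsxqztz
  rot[9] = vxuqrtwzrs$yqsxqztzz
  rot[10] = xuqrtwzrs$yqsxqztzzv
  rot[11] = uqrtwzrs$yqsxqztzzvx
  rot[12] = qrtwzrs$yqsxqztzzvxu
  rot[13] = rtwzrs$yqsxqztzzvxuq
  rot[14] = twzrs$yqsxqztzzvxuqr
  rot[15] = wzrs$yqsxqztzzvxuqrt
  rot[16] = zrs$yqsxqztzzvxuqrtw
  rot[17] = rs$yqsxqztzzvxuqrtwz
  rot[18] = s$yqsxqztzzvxuqrtwzr
  rot[19] = $yqsxqztzzvxuqrtwzrs
Sorted (with $ < everything):
  sorted[0] = $yqsxqztzzvxuqrtwzrs  (last char: 's')
  sorted[1] = qrtwzrs$yqsxqztzzvxu  (last char: 'u')
  sorted[2] = qsxqztzzvxuqrtwzrs$y  (last char: 'y')
  sorted[3] = qztzzvxuqrtwzrs$yqsx  (last char: 'x')
  sorted[4] = rs$yqsxqztzzvxuqrtwz  (last char: 'z')
  sorted[5] = rtwzrs$yqsxqztzzvxuq  (last char: 'q')
  sorted[6] = s$yqsxqztzzvxuqrtwzr  (last char: 'r')
  sorted[7] = sxqztzzvxuqrtwzrs$yq  (last char: 'q')
  sorted[8] = twzrs$yqsxqztzzvxuqr  (last char: 'r')
  sorted[9] = tzzvxuqrtwzrs$yqsxqz  (last char: 'z')
  sorted[10] = uqrtwzrs$yqsxqztzzvx  (last char: 'x')
  sorted[11] = vxuqrtwzrs$yqsxqztzz  (last char: 'z')
  sorted[12] = wzrs$yqsxqztzzvxuqrt  (last char: 't')
  sorted[13] = xqztzzvxuqrtwzrs$yqs  (last char: 's')
  sorted[14] = xuqrtwzrs$yqsxqztzzv  (last char: 'v')
  sorted[15] = yqsxqztzzvxuqrtwzrs$  (last char: '$')
  sorted[16] = zrs$yqsxqztzzvxuqrtw  (last char: 'w')
  sorted[17] = ztzzvxuqrtwzrs$yqsxq  (last char: 'q')
  sorted[18] = zvxuqrtwzrs$yqsxqztz  (last char: 'z')
  sorted[19] = zzvxuqrtwzrs$yqsxqzt  (last char: 't')
Last column: suyxzqrqrzxztsv$wqzt
Original string S is at sorted index 15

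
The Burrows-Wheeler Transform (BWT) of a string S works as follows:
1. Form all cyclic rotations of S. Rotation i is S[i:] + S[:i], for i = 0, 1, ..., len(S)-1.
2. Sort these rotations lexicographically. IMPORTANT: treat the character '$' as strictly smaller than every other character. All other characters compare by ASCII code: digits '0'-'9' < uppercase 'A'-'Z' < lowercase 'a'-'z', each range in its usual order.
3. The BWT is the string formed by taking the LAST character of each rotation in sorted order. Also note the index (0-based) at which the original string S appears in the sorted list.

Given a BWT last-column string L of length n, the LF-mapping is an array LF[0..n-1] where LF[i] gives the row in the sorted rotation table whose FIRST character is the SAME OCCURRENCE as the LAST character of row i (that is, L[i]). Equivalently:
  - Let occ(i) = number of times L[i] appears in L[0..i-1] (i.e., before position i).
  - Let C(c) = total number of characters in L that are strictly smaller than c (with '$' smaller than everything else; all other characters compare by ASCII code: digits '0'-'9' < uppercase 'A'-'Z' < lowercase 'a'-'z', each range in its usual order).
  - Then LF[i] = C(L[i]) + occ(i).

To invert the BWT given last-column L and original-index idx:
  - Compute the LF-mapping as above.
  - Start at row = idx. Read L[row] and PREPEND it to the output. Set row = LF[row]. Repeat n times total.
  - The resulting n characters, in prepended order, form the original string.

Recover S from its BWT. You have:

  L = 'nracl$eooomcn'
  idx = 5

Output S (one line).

Answer: lemonraccoon$

Derivation:
LF mapping: 7 12 1 2 5 0 4 9 10 11 6 3 8
Walk LF starting at row 5, prepending L[row]:
  step 1: row=5, L[5]='$', prepend. Next row=LF[5]=0
  step 2: row=0, L[0]='n', prepend. Next row=LF[0]=7
  step 3: row=7, L[7]='o', prepend. Next row=LF[7]=9
  step 4: row=9, L[9]='o', prepend. Next row=LF[9]=11
  step 5: row=11, L[11]='c', prepend. Next row=LF[11]=3
  step 6: row=3, L[3]='c', prepend. Next row=LF[3]=2
  step 7: row=2, L[2]='a', prepend. Next row=LF[2]=1
  step 8: row=1, L[1]='r', prepend. Next row=LF[1]=12
  step 9: row=12, L[12]='n', prepend. Next row=LF[12]=8
  step 10: row=8, L[8]='o', prepend. Next row=LF[8]=10
  step 11: row=10, L[10]='m', prepend. Next row=LF[10]=6
  step 12: row=6, L[6]='e', prepend. Next row=LF[6]=4
  step 13: row=4, L[4]='l', prepend. Next row=LF[4]=5
Reversed output: lemonraccoon$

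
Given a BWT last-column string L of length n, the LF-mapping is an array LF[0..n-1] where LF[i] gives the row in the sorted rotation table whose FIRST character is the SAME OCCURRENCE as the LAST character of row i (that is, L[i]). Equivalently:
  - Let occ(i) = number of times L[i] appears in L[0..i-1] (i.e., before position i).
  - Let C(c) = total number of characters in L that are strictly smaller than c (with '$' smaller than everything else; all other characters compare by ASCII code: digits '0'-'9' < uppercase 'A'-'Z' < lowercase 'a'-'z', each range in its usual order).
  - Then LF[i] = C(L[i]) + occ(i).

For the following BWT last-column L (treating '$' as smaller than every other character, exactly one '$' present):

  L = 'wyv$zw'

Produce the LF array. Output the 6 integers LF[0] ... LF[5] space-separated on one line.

Char counts: '$':1, 'v':1, 'w':2, 'y':1, 'z':1
C (first-col start): C('$')=0, C('v')=1, C('w')=2, C('y')=4, C('z')=5
L[0]='w': occ=0, LF[0]=C('w')+0=2+0=2
L[1]='y': occ=0, LF[1]=C('y')+0=4+0=4
L[2]='v': occ=0, LF[2]=C('v')+0=1+0=1
L[3]='$': occ=0, LF[3]=C('$')+0=0+0=0
L[4]='z': occ=0, LF[4]=C('z')+0=5+0=5
L[5]='w': occ=1, LF[5]=C('w')+1=2+1=3

Answer: 2 4 1 0 5 3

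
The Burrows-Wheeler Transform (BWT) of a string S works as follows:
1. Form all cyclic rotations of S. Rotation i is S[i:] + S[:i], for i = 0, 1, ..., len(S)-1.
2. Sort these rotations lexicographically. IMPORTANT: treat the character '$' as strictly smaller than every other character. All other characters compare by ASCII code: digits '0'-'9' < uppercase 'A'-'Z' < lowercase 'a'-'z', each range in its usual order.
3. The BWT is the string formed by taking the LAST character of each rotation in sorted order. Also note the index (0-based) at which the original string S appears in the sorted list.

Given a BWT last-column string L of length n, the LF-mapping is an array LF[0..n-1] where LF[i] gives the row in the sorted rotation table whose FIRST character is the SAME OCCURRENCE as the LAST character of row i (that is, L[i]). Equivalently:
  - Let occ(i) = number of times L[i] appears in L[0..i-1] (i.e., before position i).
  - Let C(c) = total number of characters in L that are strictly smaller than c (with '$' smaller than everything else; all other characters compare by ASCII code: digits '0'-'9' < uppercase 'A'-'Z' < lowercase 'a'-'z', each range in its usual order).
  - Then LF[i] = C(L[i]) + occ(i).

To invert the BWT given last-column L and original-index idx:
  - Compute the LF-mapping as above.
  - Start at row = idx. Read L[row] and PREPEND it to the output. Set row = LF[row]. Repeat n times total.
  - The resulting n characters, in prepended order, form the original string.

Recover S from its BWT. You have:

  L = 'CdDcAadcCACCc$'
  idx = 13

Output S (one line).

Answer: dCcdACaCcDAcC$

Derivation:
LF mapping: 3 12 7 9 1 8 13 10 4 2 5 6 11 0
Walk LF starting at row 13, prepending L[row]:
  step 1: row=13, L[13]='$', prepend. Next row=LF[13]=0
  step 2: row=0, L[0]='C', prepend. Next row=LF[0]=3
  step 3: row=3, L[3]='c', prepend. Next row=LF[3]=9
  step 4: row=9, L[9]='A', prepend. Next row=LF[9]=2
  step 5: row=2, L[2]='D', prepend. Next row=LF[2]=7
  step 6: row=7, L[7]='c', prepend. Next row=LF[7]=10
  step 7: row=10, L[10]='C', prepend. Next row=LF[10]=5
  step 8: row=5, L[5]='a', prepend. Next row=LF[5]=8
  step 9: row=8, L[8]='C', prepend. Next row=LF[8]=4
  step 10: row=4, L[4]='A', prepend. Next row=LF[4]=1
  step 11: row=1, L[1]='d', prepend. Next row=LF[1]=12
  step 12: row=12, L[12]='c', prepend. Next row=LF[12]=11
  step 13: row=11, L[11]='C', prepend. Next row=LF[11]=6
  step 14: row=6, L[6]='d', prepend. Next row=LF[6]=13
Reversed output: dCcdACaCcDAcC$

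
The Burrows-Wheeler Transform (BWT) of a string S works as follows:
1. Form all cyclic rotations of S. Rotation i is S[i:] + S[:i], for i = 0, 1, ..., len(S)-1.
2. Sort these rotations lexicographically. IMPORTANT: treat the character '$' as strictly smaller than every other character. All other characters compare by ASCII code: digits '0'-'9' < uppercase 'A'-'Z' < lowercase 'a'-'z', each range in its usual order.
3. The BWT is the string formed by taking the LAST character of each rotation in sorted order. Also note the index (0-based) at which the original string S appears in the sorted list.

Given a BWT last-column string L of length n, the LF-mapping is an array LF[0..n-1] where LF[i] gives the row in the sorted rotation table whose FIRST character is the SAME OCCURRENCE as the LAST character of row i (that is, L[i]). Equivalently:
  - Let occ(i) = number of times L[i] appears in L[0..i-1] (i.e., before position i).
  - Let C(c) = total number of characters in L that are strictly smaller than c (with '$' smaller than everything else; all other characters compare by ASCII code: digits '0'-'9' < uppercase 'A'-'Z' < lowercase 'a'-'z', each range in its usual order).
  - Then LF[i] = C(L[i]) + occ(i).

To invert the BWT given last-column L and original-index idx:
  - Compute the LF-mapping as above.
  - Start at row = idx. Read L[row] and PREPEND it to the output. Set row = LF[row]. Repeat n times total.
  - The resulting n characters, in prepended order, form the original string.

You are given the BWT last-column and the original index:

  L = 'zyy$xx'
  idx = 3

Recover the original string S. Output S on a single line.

Answer: yxyxz$

Derivation:
LF mapping: 5 3 4 0 1 2
Walk LF starting at row 3, prepending L[row]:
  step 1: row=3, L[3]='$', prepend. Next row=LF[3]=0
  step 2: row=0, L[0]='z', prepend. Next row=LF[0]=5
  step 3: row=5, L[5]='x', prepend. Next row=LF[5]=2
  step 4: row=2, L[2]='y', prepend. Next row=LF[2]=4
  step 5: row=4, L[4]='x', prepend. Next row=LF[4]=1
  step 6: row=1, L[1]='y', prepend. Next row=LF[1]=3
Reversed output: yxyxz$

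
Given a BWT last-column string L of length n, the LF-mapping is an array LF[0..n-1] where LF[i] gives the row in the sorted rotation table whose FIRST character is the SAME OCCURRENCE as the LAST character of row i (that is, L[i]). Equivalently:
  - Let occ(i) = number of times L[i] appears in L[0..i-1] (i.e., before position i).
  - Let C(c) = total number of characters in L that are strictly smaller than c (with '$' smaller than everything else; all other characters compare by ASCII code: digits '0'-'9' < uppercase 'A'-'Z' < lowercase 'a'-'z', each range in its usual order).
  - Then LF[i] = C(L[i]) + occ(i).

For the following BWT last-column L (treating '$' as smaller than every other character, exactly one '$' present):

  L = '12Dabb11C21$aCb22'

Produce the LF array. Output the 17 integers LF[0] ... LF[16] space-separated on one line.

Char counts: '$':1, '1':4, '2':4, 'C':2, 'D':1, 'a':2, 'b':3
C (first-col start): C('$')=0, C('1')=1, C('2')=5, C('C')=9, C('D')=11, C('a')=12, C('b')=14
L[0]='1': occ=0, LF[0]=C('1')+0=1+0=1
L[1]='2': occ=0, LF[1]=C('2')+0=5+0=5
L[2]='D': occ=0, LF[2]=C('D')+0=11+0=11
L[3]='a': occ=0, LF[3]=C('a')+0=12+0=12
L[4]='b': occ=0, LF[4]=C('b')+0=14+0=14
L[5]='b': occ=1, LF[5]=C('b')+1=14+1=15
L[6]='1': occ=1, LF[6]=C('1')+1=1+1=2
L[7]='1': occ=2, LF[7]=C('1')+2=1+2=3
L[8]='C': occ=0, LF[8]=C('C')+0=9+0=9
L[9]='2': occ=1, LF[9]=C('2')+1=5+1=6
L[10]='1': occ=3, LF[10]=C('1')+3=1+3=4
L[11]='$': occ=0, LF[11]=C('$')+0=0+0=0
L[12]='a': occ=1, LF[12]=C('a')+1=12+1=13
L[13]='C': occ=1, LF[13]=C('C')+1=9+1=10
L[14]='b': occ=2, LF[14]=C('b')+2=14+2=16
L[15]='2': occ=2, LF[15]=C('2')+2=5+2=7
L[16]='2': occ=3, LF[16]=C('2')+3=5+3=8

Answer: 1 5 11 12 14 15 2 3 9 6 4 0 13 10 16 7 8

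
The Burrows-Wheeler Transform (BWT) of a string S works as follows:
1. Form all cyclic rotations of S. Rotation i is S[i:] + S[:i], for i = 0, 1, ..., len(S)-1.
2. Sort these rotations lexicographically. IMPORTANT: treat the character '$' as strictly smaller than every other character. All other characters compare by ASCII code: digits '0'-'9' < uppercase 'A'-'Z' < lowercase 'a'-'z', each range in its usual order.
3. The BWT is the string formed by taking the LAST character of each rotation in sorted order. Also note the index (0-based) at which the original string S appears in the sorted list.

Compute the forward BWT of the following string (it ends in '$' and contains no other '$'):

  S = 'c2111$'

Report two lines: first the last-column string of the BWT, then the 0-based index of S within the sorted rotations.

Answer: 1112c$
5

Derivation:
All 6 rotations (rotation i = S[i:]+S[:i]):
  rot[0] = c2111$
  rot[1] = 2111$c
  rot[2] = 111$c2
  rot[3] = 11$c21
  rot[4] = 1$c211
  rot[5] = $c2111
Sorted (with $ < everything):
  sorted[0] = $c2111  (last char: '1')
  sorted[1] = 1$c211  (last char: '1')
  sorted[2] = 11$c21  (last char: '1')
  sorted[3] = 111$c2  (last char: '2')
  sorted[4] = 2111$c  (last char: 'c')
  sorted[5] = c2111$  (last char: '$')
Last column: 1112c$
Original string S is at sorted index 5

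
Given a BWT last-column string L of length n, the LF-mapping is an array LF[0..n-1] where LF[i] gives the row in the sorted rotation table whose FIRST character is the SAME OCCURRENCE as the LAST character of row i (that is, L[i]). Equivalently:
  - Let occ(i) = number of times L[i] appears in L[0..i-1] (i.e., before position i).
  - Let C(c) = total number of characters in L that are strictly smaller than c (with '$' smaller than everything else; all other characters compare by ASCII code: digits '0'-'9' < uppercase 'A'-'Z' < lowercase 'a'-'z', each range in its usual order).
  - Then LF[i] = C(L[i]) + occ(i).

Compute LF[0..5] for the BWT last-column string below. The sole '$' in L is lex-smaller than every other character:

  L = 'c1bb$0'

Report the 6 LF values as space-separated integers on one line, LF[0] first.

Char counts: '$':1, '0':1, '1':1, 'b':2, 'c':1
C (first-col start): C('$')=0, C('0')=1, C('1')=2, C('b')=3, C('c')=5
L[0]='c': occ=0, LF[0]=C('c')+0=5+0=5
L[1]='1': occ=0, LF[1]=C('1')+0=2+0=2
L[2]='b': occ=0, LF[2]=C('b')+0=3+0=3
L[3]='b': occ=1, LF[3]=C('b')+1=3+1=4
L[4]='$': occ=0, LF[4]=C('$')+0=0+0=0
L[5]='0': occ=0, LF[5]=C('0')+0=1+0=1

Answer: 5 2 3 4 0 1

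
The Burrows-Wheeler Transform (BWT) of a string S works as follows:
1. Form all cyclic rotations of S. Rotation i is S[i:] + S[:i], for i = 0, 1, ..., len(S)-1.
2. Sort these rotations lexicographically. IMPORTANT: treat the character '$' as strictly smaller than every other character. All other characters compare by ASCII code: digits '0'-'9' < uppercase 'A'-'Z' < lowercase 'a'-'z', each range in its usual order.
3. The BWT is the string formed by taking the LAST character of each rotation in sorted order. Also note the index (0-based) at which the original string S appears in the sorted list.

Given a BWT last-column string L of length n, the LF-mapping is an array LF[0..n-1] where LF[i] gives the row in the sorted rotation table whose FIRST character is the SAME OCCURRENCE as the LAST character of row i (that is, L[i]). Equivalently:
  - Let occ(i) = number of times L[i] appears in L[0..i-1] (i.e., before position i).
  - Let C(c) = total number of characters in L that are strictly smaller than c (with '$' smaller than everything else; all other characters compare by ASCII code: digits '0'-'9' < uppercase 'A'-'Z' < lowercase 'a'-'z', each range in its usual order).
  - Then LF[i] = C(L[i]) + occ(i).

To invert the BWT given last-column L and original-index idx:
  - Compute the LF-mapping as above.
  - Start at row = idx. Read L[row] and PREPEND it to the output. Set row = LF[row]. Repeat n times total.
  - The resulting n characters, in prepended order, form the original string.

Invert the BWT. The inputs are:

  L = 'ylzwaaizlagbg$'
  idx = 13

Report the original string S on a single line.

LF mapping: 11 8 12 10 1 2 7 13 9 3 5 4 6 0
Walk LF starting at row 13, prepending L[row]:
  step 1: row=13, L[13]='$', prepend. Next row=LF[13]=0
  step 2: row=0, L[0]='y', prepend. Next row=LF[0]=11
  step 3: row=11, L[11]='b', prepend. Next row=LF[11]=4
  step 4: row=4, L[4]='a', prepend. Next row=LF[4]=1
  step 5: row=1, L[1]='l', prepend. Next row=LF[1]=8
  step 6: row=8, L[8]='l', prepend. Next row=LF[8]=9
  step 7: row=9, L[9]='a', prepend. Next row=LF[9]=3
  step 8: row=3, L[3]='w', prepend. Next row=LF[3]=10
  step 9: row=10, L[10]='g', prepend. Next row=LF[10]=5
  step 10: row=5, L[5]='a', prepend. Next row=LF[5]=2
  step 11: row=2, L[2]='z', prepend. Next row=LF[2]=12
  step 12: row=12, L[12]='g', prepend. Next row=LF[12]=6
  step 13: row=6, L[6]='i', prepend. Next row=LF[6]=7
  step 14: row=7, L[7]='z', prepend. Next row=LF[7]=13
Reversed output: zigzagwallaby$

Answer: zigzagwallaby$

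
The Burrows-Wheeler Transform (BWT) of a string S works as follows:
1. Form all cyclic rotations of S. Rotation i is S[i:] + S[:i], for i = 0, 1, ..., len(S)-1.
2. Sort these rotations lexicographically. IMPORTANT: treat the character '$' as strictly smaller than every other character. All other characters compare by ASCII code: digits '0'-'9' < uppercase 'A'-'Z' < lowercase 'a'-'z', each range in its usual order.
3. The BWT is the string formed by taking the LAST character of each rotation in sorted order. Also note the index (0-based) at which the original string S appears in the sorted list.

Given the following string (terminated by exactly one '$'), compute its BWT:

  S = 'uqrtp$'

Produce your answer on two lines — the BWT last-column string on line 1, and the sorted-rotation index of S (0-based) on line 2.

All 6 rotations (rotation i = S[i:]+S[:i]):
  rot[0] = uqrtp$
  rot[1] = qrtp$u
  rot[2] = rtp$uq
  rot[3] = tp$uqr
  rot[4] = p$uqrt
  rot[5] = $uqrtp
Sorted (with $ < everything):
  sorted[0] = $uqrtp  (last char: 'p')
  sorted[1] = p$uqrt  (last char: 't')
  sorted[2] = qrtp$u  (last char: 'u')
  sorted[3] = rtp$uq  (last char: 'q')
  sorted[4] = tp$uqr  (last char: 'r')
  sorted[5] = uqrtp$  (last char: '$')
Last column: ptuqr$
Original string S is at sorted index 5

Answer: ptuqr$
5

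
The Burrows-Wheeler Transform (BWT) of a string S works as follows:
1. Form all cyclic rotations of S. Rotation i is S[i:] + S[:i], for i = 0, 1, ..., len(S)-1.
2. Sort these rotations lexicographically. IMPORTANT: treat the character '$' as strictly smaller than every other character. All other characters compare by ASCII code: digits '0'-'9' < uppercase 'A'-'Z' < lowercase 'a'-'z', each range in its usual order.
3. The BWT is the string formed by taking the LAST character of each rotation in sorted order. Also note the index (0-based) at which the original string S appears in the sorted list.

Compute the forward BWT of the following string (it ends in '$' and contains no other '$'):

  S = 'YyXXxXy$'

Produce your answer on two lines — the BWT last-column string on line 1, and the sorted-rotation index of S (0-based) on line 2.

Answer: yyXx$XXY
4

Derivation:
All 8 rotations (rotation i = S[i:]+S[:i]):
  rot[0] = YyXXxXy$
  rot[1] = yXXxXy$Y
  rot[2] = XXxXy$Yy
  rot[3] = XxXy$YyX
  rot[4] = xXy$YyXX
  rot[5] = Xy$YyXXx
  rot[6] = y$YyXXxX
  rot[7] = $YyXXxXy
Sorted (with $ < everything):
  sorted[0] = $YyXXxXy  (last char: 'y')
  sorted[1] = XXxXy$Yy  (last char: 'y')
  sorted[2] = XxXy$YyX  (last char: 'X')
  sorted[3] = Xy$YyXXx  (last char: 'x')
  sorted[4] = YyXXxXy$  (last char: '$')
  sorted[5] = xXy$YyXX  (last char: 'X')
  sorted[6] = y$YyXXxX  (last char: 'X')
  sorted[7] = yXXxXy$Y  (last char: 'Y')
Last column: yyXx$XXY
Original string S is at sorted index 4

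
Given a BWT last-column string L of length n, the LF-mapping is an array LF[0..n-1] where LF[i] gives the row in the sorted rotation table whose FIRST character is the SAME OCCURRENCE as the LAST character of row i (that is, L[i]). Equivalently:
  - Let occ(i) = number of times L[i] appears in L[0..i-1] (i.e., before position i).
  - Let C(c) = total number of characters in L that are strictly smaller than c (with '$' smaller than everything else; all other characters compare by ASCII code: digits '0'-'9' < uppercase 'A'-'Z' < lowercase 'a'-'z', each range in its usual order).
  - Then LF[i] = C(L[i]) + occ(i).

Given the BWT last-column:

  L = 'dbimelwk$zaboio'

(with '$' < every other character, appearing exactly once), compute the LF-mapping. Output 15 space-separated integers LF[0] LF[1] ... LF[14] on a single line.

Answer: 4 2 6 10 5 9 13 8 0 14 1 3 11 7 12

Derivation:
Char counts: '$':1, 'a':1, 'b':2, 'd':1, 'e':1, 'i':2, 'k':1, 'l':1, 'm':1, 'o':2, 'w':1, 'z':1
C (first-col start): C('$')=0, C('a')=1, C('b')=2, C('d')=4, C('e')=5, C('i')=6, C('k')=8, C('l')=9, C('m')=10, C('o')=11, C('w')=13, C('z')=14
L[0]='d': occ=0, LF[0]=C('d')+0=4+0=4
L[1]='b': occ=0, LF[1]=C('b')+0=2+0=2
L[2]='i': occ=0, LF[2]=C('i')+0=6+0=6
L[3]='m': occ=0, LF[3]=C('m')+0=10+0=10
L[4]='e': occ=0, LF[4]=C('e')+0=5+0=5
L[5]='l': occ=0, LF[5]=C('l')+0=9+0=9
L[6]='w': occ=0, LF[6]=C('w')+0=13+0=13
L[7]='k': occ=0, LF[7]=C('k')+0=8+0=8
L[8]='$': occ=0, LF[8]=C('$')+0=0+0=0
L[9]='z': occ=0, LF[9]=C('z')+0=14+0=14
L[10]='a': occ=0, LF[10]=C('a')+0=1+0=1
L[11]='b': occ=1, LF[11]=C('b')+1=2+1=3
L[12]='o': occ=0, LF[12]=C('o')+0=11+0=11
L[13]='i': occ=1, LF[13]=C('i')+1=6+1=7
L[14]='o': occ=1, LF[14]=C('o')+1=11+1=12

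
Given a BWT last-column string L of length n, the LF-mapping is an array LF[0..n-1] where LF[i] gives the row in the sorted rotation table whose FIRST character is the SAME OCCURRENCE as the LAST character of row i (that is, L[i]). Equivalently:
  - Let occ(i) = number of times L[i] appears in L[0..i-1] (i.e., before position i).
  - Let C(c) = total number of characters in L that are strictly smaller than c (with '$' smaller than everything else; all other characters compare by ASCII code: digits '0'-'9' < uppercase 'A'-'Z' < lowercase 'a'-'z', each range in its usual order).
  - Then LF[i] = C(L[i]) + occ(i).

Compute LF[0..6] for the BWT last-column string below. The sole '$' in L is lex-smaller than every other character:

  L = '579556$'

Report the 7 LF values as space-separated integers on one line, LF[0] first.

Char counts: '$':1, '5':3, '6':1, '7':1, '9':1
C (first-col start): C('$')=0, C('5')=1, C('6')=4, C('7')=5, C('9')=6
L[0]='5': occ=0, LF[0]=C('5')+0=1+0=1
L[1]='7': occ=0, LF[1]=C('7')+0=5+0=5
L[2]='9': occ=0, LF[2]=C('9')+0=6+0=6
L[3]='5': occ=1, LF[3]=C('5')+1=1+1=2
L[4]='5': occ=2, LF[4]=C('5')+2=1+2=3
L[5]='6': occ=0, LF[5]=C('6')+0=4+0=4
L[6]='$': occ=0, LF[6]=C('$')+0=0+0=0

Answer: 1 5 6 2 3 4 0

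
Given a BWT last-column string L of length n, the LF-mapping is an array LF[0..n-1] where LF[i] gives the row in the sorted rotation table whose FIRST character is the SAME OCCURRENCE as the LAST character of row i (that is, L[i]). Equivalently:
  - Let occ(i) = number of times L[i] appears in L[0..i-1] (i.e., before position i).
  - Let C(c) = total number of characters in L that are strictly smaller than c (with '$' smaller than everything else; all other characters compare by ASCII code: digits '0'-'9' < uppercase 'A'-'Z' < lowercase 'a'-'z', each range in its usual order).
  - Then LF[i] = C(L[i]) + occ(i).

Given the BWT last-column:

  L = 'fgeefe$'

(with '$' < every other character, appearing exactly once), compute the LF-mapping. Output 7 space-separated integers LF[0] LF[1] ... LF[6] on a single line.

Char counts: '$':1, 'e':3, 'f':2, 'g':1
C (first-col start): C('$')=0, C('e')=1, C('f')=4, C('g')=6
L[0]='f': occ=0, LF[0]=C('f')+0=4+0=4
L[1]='g': occ=0, LF[1]=C('g')+0=6+0=6
L[2]='e': occ=0, LF[2]=C('e')+0=1+0=1
L[3]='e': occ=1, LF[3]=C('e')+1=1+1=2
L[4]='f': occ=1, LF[4]=C('f')+1=4+1=5
L[5]='e': occ=2, LF[5]=C('e')+2=1+2=3
L[6]='$': occ=0, LF[6]=C('$')+0=0+0=0

Answer: 4 6 1 2 5 3 0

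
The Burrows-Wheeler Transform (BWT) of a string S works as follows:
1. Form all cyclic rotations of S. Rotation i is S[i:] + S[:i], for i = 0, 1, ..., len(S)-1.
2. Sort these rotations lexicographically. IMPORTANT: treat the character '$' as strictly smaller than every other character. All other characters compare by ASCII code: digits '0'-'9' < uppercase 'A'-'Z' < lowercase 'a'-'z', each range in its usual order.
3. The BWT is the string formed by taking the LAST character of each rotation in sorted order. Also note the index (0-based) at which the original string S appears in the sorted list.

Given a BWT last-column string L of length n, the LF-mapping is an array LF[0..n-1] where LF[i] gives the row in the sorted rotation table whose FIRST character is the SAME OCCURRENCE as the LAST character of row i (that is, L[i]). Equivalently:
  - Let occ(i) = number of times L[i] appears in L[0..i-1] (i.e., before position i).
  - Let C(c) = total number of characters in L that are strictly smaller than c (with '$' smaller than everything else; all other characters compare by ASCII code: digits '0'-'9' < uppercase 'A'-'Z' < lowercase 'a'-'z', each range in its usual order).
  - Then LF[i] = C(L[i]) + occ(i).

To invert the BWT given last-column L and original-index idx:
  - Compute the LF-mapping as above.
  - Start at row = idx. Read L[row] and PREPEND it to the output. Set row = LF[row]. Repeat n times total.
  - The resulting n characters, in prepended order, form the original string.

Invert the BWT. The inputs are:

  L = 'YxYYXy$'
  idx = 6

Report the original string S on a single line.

LF mapping: 2 5 3 4 1 6 0
Walk LF starting at row 6, prepending L[row]:
  step 1: row=6, L[6]='$', prepend. Next row=LF[6]=0
  step 2: row=0, L[0]='Y', prepend. Next row=LF[0]=2
  step 3: row=2, L[2]='Y', prepend. Next row=LF[2]=3
  step 4: row=3, L[3]='Y', prepend. Next row=LF[3]=4
  step 5: row=4, L[4]='X', prepend. Next row=LF[4]=1
  step 6: row=1, L[1]='x', prepend. Next row=LF[1]=5
  step 7: row=5, L[5]='y', prepend. Next row=LF[5]=6
Reversed output: yxXYYY$

Answer: yxXYYY$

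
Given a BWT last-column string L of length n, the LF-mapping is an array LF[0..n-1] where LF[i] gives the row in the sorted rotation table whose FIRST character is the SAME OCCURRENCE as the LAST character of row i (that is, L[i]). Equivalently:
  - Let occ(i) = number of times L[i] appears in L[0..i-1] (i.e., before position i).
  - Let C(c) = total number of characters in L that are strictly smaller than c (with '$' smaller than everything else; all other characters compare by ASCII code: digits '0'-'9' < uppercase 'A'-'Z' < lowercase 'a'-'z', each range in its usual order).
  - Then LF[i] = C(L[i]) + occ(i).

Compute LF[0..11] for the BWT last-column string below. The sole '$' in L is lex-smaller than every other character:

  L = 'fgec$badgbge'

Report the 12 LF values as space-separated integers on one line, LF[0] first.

Answer: 8 9 6 4 0 2 1 5 10 3 11 7

Derivation:
Char counts: '$':1, 'a':1, 'b':2, 'c':1, 'd':1, 'e':2, 'f':1, 'g':3
C (first-col start): C('$')=0, C('a')=1, C('b')=2, C('c')=4, C('d')=5, C('e')=6, C('f')=8, C('g')=9
L[0]='f': occ=0, LF[0]=C('f')+0=8+0=8
L[1]='g': occ=0, LF[1]=C('g')+0=9+0=9
L[2]='e': occ=0, LF[2]=C('e')+0=6+0=6
L[3]='c': occ=0, LF[3]=C('c')+0=4+0=4
L[4]='$': occ=0, LF[4]=C('$')+0=0+0=0
L[5]='b': occ=0, LF[5]=C('b')+0=2+0=2
L[6]='a': occ=0, LF[6]=C('a')+0=1+0=1
L[7]='d': occ=0, LF[7]=C('d')+0=5+0=5
L[8]='g': occ=1, LF[8]=C('g')+1=9+1=10
L[9]='b': occ=1, LF[9]=C('b')+1=2+1=3
L[10]='g': occ=2, LF[10]=C('g')+2=9+2=11
L[11]='e': occ=1, LF[11]=C('e')+1=6+1=7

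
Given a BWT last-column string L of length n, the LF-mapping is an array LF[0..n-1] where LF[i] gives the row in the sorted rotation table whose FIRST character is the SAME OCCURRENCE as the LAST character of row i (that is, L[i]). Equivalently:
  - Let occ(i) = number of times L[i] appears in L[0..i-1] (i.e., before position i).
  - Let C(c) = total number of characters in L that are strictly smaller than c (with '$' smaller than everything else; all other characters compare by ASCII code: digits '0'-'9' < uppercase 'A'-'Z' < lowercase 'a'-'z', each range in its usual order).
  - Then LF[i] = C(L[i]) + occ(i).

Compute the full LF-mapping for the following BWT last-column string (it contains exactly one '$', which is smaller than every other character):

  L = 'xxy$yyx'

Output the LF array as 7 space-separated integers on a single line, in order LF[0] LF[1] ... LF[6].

Answer: 1 2 4 0 5 6 3

Derivation:
Char counts: '$':1, 'x':3, 'y':3
C (first-col start): C('$')=0, C('x')=1, C('y')=4
L[0]='x': occ=0, LF[0]=C('x')+0=1+0=1
L[1]='x': occ=1, LF[1]=C('x')+1=1+1=2
L[2]='y': occ=0, LF[2]=C('y')+0=4+0=4
L[3]='$': occ=0, LF[3]=C('$')+0=0+0=0
L[4]='y': occ=1, LF[4]=C('y')+1=4+1=5
L[5]='y': occ=2, LF[5]=C('y')+2=4+2=6
L[6]='x': occ=2, LF[6]=C('x')+2=1+2=3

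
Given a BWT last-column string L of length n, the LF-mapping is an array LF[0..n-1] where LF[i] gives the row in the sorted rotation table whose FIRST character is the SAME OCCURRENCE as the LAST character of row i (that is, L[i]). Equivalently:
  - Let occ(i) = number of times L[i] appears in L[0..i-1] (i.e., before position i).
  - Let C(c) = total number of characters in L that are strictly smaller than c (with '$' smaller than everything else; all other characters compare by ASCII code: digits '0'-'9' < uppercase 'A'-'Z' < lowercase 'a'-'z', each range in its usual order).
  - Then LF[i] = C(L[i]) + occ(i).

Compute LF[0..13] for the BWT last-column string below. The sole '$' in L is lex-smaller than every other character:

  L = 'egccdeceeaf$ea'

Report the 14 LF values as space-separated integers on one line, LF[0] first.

Answer: 7 13 3 4 6 8 5 9 10 1 12 0 11 2

Derivation:
Char counts: '$':1, 'a':2, 'c':3, 'd':1, 'e':5, 'f':1, 'g':1
C (first-col start): C('$')=0, C('a')=1, C('c')=3, C('d')=6, C('e')=7, C('f')=12, C('g')=13
L[0]='e': occ=0, LF[0]=C('e')+0=7+0=7
L[1]='g': occ=0, LF[1]=C('g')+0=13+0=13
L[2]='c': occ=0, LF[2]=C('c')+0=3+0=3
L[3]='c': occ=1, LF[3]=C('c')+1=3+1=4
L[4]='d': occ=0, LF[4]=C('d')+0=6+0=6
L[5]='e': occ=1, LF[5]=C('e')+1=7+1=8
L[6]='c': occ=2, LF[6]=C('c')+2=3+2=5
L[7]='e': occ=2, LF[7]=C('e')+2=7+2=9
L[8]='e': occ=3, LF[8]=C('e')+3=7+3=10
L[9]='a': occ=0, LF[9]=C('a')+0=1+0=1
L[10]='f': occ=0, LF[10]=C('f')+0=12+0=12
L[11]='$': occ=0, LF[11]=C('$')+0=0+0=0
L[12]='e': occ=4, LF[12]=C('e')+4=7+4=11
L[13]='a': occ=1, LF[13]=C('a')+1=1+1=2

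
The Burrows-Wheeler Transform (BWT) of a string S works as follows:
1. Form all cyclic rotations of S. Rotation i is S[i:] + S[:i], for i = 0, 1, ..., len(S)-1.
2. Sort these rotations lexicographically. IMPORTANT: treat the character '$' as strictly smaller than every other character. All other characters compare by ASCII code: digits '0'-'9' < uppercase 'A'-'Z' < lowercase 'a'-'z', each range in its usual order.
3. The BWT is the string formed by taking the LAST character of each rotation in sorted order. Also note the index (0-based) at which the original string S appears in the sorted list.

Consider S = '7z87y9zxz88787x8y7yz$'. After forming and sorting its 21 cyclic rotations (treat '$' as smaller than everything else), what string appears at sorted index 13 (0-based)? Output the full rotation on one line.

Answer: xz88787x8y7yz$7z87y9z

Derivation:
All 21 rotations (rotation i = S[i:]+S[:i]):
  rot[0] = 7z87y9zxz88787x8y7yz$
  rot[1] = z87y9zxz88787x8y7yz$7
  rot[2] = 87y9zxz88787x8y7yz$7z
  rot[3] = 7y9zxz88787x8y7yz$7z8
  rot[4] = y9zxz88787x8y7yz$7z87
  rot[5] = 9zxz88787x8y7yz$7z87y
  rot[6] = zxz88787x8y7yz$7z87y9
  rot[7] = xz88787x8y7yz$7z87y9z
  rot[8] = z88787x8y7yz$7z87y9zx
  rot[9] = 88787x8y7yz$7z87y9zxz
  rot[10] = 8787x8y7yz$7z87y9zxz8
  rot[11] = 787x8y7yz$7z87y9zxz88
  rot[12] = 87x8y7yz$7z87y9zxz887
  rot[13] = 7x8y7yz$7z87y9zxz8878
  rot[14] = x8y7yz$7z87y9zxz88787
  rot[15] = 8y7yz$7z87y9zxz88787x
  rot[16] = y7yz$7z87y9zxz88787x8
  rot[17] = 7yz$7z87y9zxz88787x8y
  rot[18] = yz$7z87y9zxz88787x8y7
  rot[19] = z$7z87y9zxz88787x8y7y
  rot[20] = $7z87y9zxz88787x8y7yz
Sorted (with $ < everything):
  sorted[0] = $7z87y9zxz88787x8y7yz
  sorted[1] = 787x8y7yz$7z87y9zxz88
  sorted[2] = 7x8y7yz$7z87y9zxz8878
  sorted[3] = 7y9zxz88787x8y7yz$7z8
  sorted[4] = 7yz$7z87y9zxz88787x8y
  sorted[5] = 7z87y9zxz88787x8y7yz$
  sorted[6] = 8787x8y7yz$7z87y9zxz8
  sorted[7] = 87x8y7yz$7z87y9zxz887
  sorted[8] = 87y9zxz88787x8y7yz$7z
  sorted[9] = 88787x8y7yz$7z87y9zxz
  sorted[10] = 8y7yz$7z87y9zxz88787x
  sorted[11] = 9zxz88787x8y7yz$7z87y
  sorted[12] = x8y7yz$7z87y9zxz88787
  sorted[13] = xz88787x8y7yz$7z87y9z
  sorted[14] = y7yz$7z87y9zxz88787x8
  sorted[15] = y9zxz88787x8y7yz$7z87
  sorted[16] = yz$7z87y9zxz88787x8y7
  sorted[17] = z$7z87y9zxz88787x8y7y
  sorted[18] = z87y9zxz88787x8y7yz$7
  sorted[19] = z88787x8y7yz$7z87y9zx
  sorted[20] = zxz88787x8y7yz$7z87y9
sorted[13] = xz88787x8y7yz$7z87y9z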